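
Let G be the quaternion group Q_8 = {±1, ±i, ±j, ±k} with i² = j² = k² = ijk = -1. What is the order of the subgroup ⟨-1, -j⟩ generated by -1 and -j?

|⟨-1⟩| = 2 and |⟨-j⟩| = 4, so |H| is a multiple of lcm(2, 4) = 4 and divides |G| = 8.
Closing under the operation: H = {1, -1, j, -j}, so |H| = 4.

4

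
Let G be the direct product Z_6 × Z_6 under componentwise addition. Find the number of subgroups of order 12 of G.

|G| = 36 and 12 | 36, so subgroups of order 12 are possible by Lagrange.
The subgroups of order 12 are: {(0,0), (0,1), (0,2), (0,3), (0,4), (0,5), (3,0), (3,1), (3,2), (3,3), (3,4), (3,5)}; {(0,0), (0,3), (1,0), (1,3), (2,0), (2,3), (3,0), (3,3), (4,0), (4,3), (5,0), (5,3)}; {(0,0), (0,3), (1,1), (1,4), (2,2), (2,5), (3,0), (3,3), (4,1), (4,4), (5,2), (5,5)}; {(0,0), (0,3), (1,2), (1,5), (2,1), (2,4), (3,0), (3,3), (4,2), (4,5), (5,1), (5,4)}.
So G has 4 subgroups of order 12.

4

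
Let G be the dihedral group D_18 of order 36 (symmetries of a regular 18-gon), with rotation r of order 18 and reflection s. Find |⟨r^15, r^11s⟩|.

12

|⟨r^15⟩| = 6 and |⟨r^11s⟩| = 2, so |H| is a multiple of lcm(6, 2) = 6 and divides |G| = 36.
Closing under the operation: H = {e, r^3, r^6, r^9, r^12, r^15, r^2s, r^5s, r^8s, r^11s, r^14s, r^17s}, so |H| = 12.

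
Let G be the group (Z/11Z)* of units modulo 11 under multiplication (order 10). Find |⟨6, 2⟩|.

10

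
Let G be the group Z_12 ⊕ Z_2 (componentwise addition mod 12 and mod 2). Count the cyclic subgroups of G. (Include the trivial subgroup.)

Group the elements of G by the cyclic subgroup they generate; each cyclic subgroup of order d accounts for φ(d) elements.
Cyclic subgroups by order — order 1: 1; order 2: 3; order 3: 1; order 4: 2; order 6: 3; order 12: 2.
Total: 12.

12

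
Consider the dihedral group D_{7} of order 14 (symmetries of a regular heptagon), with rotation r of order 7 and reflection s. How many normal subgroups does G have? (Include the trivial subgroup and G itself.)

3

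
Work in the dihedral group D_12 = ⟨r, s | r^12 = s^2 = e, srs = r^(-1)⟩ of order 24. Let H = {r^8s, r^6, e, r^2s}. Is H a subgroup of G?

|H| = 4 divides |G| = 24, consistent with Lagrange.
H contains the identity, every element's inverse is in H, and H is closed under ·: it is a subgroup.

Yes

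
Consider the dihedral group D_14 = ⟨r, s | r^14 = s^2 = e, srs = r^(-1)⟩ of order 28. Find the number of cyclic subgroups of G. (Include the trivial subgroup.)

18

Each element a generates a cyclic subgroup ⟨a⟩; distinct elements may generate the same one (a cyclic group of order d has φ(d) generators).
Cyclic subgroups by order — order 1: 1; order 2: 15; order 7: 1; order 14: 1.
Total: 18.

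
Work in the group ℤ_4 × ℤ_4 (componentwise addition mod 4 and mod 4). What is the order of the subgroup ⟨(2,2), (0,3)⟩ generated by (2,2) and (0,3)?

|⟨(2,2)⟩| = 2 and |⟨(0,3)⟩| = 4, so |H| is a multiple of lcm(2, 4) = 4 and divides |G| = 16.
Closing under the operation: H = {(0,0), (0,1), (0,2), (0,3), (2,0), (2,1), (2,2), (2,3)}, so |H| = 8.

8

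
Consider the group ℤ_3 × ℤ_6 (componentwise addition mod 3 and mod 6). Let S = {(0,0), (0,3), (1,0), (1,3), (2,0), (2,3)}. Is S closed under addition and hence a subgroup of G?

|S| = 6 divides |G| = 18, consistent with Lagrange.
S contains the identity, every element's inverse is in S, and S is closed under +: it is a subgroup.
In fact S = ⟨(2,3)⟩.

Yes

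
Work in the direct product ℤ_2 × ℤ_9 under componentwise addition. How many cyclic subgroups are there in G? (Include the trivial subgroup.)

6

Each element a generates a cyclic subgroup ⟨a⟩; distinct elements may generate the same one (a cyclic group of order d has φ(d) generators).
Cyclic subgroups by order — order 1: 1; order 2: 1; order 3: 1; order 6: 1; order 9: 1; order 18: 1.
Total: 6.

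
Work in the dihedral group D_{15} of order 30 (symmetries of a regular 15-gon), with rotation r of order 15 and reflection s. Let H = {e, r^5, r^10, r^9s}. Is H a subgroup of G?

No

|H| = 4 does not divide |G| = 30, so by Lagrange H is not a subgroup.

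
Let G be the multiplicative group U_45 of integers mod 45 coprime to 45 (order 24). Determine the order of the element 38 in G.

12

Compute successive powers of 38 mod 45: 38, 4, 17, 16, 23, 19, 2, 31, …; 38^12 ≡ 1 (mod 45).
So |⟨38⟩| = 12.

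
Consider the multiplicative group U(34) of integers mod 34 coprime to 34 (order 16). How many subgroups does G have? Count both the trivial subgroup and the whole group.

5

|G| = 16, so by Lagrange every subgroup order divides 16. Divisors: 1, 2, 4, 8, 16.
Subgroups by order — order 1: 1; order 2: 1; order 4: 1; order 8: 1; order 16: 1.
Total: 1 + 1 + 1 + 1 + 1 = 5.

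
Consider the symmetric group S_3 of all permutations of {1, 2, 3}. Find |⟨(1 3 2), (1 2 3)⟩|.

3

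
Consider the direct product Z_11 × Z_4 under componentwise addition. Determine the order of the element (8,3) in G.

44

The order of (8,3) in Z_11 × Z_4 is lcm(ord(8) in Z_11, ord(3) in Z_4).
ord(8) = 11 and ord(3) = 4, so |⟨(8,3)⟩| = lcm(11, 4) = 44.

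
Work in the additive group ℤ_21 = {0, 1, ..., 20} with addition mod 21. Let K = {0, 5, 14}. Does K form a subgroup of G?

No

5 ∈ K but its inverse 16 ∉ K, so K is not a subgroup.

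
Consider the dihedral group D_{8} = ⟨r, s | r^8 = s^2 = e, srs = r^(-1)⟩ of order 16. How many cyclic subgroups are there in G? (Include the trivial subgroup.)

12

A cyclic subgroup of order d is generated by each of its φ(d) elements of order d, so the cyclic subgroups of order d number (#elements of order d)/φ(d).
Cyclic subgroups by order — order 1: 1; order 2: 9; order 4: 1; order 8: 1.
Total: 12.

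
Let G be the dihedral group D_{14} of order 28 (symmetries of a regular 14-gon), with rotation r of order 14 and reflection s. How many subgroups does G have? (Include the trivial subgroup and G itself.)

|G| = 28, so by Lagrange every subgroup order divides 28. Divisors: 1, 2, 4, 7, 14, 28.
Subgroups by order — order 1: 1; order 2: 15; order 4: 7; order 7: 1; order 14: 3; order 28: 1.
Total: 1 + 15 + 7 + 1 + 3 + 1 = 28.

28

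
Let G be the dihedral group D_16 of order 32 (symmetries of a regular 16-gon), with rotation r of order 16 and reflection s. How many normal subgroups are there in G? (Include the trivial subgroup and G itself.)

8

G has 36 subgroups. Checking conjugation-invariance by order — order 1: 1/1 normal; order 2: 1/17 normal; order 4: 1/9 normal; order 8: 1/5 normal; order 16: 3/3 normal; order 32: 1/1 normal.
Total normal subgroups: 8.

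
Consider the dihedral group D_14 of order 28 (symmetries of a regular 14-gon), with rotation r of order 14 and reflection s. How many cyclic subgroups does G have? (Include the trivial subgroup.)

18

Group the elements of G by the cyclic subgroup they generate; each cyclic subgroup of order d accounts for φ(d) elements.
Cyclic subgroups by order — order 1: 1; order 2: 15; order 7: 1; order 14: 1.
Total: 18.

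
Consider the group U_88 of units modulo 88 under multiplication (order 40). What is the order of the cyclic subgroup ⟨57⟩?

10

Compute successive powers of 57 mod 88: 57, 81, 41, 49, 65, 9, 73, 25, …; 57^10 ≡ 1 (mod 88).
So |⟨57⟩| = 10.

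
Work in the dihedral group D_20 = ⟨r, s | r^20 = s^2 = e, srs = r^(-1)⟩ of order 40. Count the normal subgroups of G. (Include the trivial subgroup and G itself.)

9

G has 48 subgroups. Checking conjugation-invariance by order — order 1: 1/1 normal; order 2: 1/21 normal; order 4: 1/11 normal; order 5: 1/1 normal; order 8: 0/5 normal; order 10: 1/5 normal; order 20: 3/3 normal; order 40: 1/1 normal.
Total normal subgroups: 9.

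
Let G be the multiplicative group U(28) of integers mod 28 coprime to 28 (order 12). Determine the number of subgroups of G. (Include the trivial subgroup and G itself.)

10

|G| = 12, so by Lagrange every subgroup order divides 12. Divisors: 1, 2, 3, 4, 6, 12.
Subgroups by order — order 1: 1; order 2: 3; order 3: 1; order 4: 1; order 6: 3; order 12: 1.
Total: 1 + 3 + 1 + 1 + 3 + 1 = 10.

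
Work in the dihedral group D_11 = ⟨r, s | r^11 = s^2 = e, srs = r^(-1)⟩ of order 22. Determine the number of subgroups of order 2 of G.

|G| = 22 and 2 | 22, so subgroups of order 2 are possible by Lagrange.
The subgroups of order 2 are: {e, r^10s}; {e, r^2s}; {e, r^3s}; {e, r^4s}; … (11 in all).
So G has 11 subgroups of order 2.

11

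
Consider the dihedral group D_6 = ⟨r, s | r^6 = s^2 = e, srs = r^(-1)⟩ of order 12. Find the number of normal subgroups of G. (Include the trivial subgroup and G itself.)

7

G has 16 subgroups. Checking conjugation-invariance by order — order 1: 1/1 normal; order 2: 1/7 normal; order 3: 1/1 normal; order 4: 0/3 normal; order 6: 3/3 normal; order 12: 1/1 normal.
Total normal subgroups: 7.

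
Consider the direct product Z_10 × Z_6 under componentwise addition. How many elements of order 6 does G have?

An element (a,b) has order lcm(ord(a), ord(b)); count pairs with lcm equal to 6.
Enumerating gives 6 such elements.

6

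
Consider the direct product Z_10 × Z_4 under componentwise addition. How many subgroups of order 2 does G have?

|G| = 40 and 2 | 40, so subgroups of order 2 are possible by Lagrange.
The subgroups of order 2 are: {(0,0), (0,2)}; {(0,0), (5,0)}; {(0,0), (5,2)}.
So G has 3 subgroups of order 2.

3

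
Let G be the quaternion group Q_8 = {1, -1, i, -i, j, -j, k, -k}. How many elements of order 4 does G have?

The elements of order 4 are: i, -i, j, -j, k, -k.
That's 6.

6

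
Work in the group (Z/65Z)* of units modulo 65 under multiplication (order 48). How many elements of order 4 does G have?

Enumerating element orders in G gives 12 elements of order 4.

12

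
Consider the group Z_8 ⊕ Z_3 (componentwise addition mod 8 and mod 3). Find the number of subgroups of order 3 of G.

1

|G| = 24 and 3 | 24, so subgroups of order 3 are possible by Lagrange.
The subgroups of order 3 are: {(0,0), (0,1), (0,2)}.
So G has 1 subgroup of order 3.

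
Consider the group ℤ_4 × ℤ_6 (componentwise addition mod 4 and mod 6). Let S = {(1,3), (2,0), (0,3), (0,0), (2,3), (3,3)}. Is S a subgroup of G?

No

Closure fails: (0,3) + (3,3) = (3,0) ∉ S. So S is not a subgroup.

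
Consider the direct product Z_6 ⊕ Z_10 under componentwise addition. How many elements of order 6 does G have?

6

An element (a,b) has order lcm(ord(a), ord(b)); count pairs with lcm equal to 6.
Enumerating gives 6 such elements.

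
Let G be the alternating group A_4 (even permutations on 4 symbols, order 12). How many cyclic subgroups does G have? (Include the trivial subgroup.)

8

Each element a generates a cyclic subgroup ⟨a⟩; distinct elements may generate the same one (a cyclic group of order d has φ(d) generators).
Cyclic subgroups by order — order 1: 1; order 2: 3; order 3: 4.
Total: 8.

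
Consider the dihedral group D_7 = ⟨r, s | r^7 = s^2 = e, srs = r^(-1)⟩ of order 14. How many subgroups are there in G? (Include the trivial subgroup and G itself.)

10

|G| = 14, so by Lagrange every subgroup order divides 14. Divisors: 1, 2, 7, 14.
Subgroups by order — order 1: 1; order 2: 7; order 7: 1; order 14: 1.
Total: 1 + 7 + 1 + 1 = 10.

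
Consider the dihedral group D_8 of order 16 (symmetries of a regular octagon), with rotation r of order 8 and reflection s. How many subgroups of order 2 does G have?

|G| = 16 and 2 | 16, so subgroups of order 2 are possible by Lagrange.
The subgroups of order 2 are: {e, r^2s}; {e, r^3s}; {e, r^4}; {e, r^4s}; … (9 in all).
So G has 9 subgroups of order 2.

9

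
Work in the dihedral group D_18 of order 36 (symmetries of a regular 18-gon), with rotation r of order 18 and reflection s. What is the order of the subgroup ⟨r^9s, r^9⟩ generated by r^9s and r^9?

4

|⟨r^9s⟩| = 2 and |⟨r^9⟩| = 2, so |H| is a multiple of lcm(2, 2) = 2 and divides |G| = 36.
Closing under the operation: H = {e, r^9, s, r^9s}, so |H| = 4.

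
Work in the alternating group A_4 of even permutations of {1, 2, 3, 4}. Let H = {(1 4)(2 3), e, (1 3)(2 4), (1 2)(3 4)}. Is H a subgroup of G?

Yes

|H| = 4 divides |G| = 12, consistent with Lagrange.
H contains the identity, every element's inverse is in H, and H is closed under ∘: it is a subgroup.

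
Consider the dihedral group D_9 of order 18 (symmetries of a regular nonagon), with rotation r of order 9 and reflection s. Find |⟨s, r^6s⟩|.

|⟨s⟩| = 2 and |⟨r^6s⟩| = 2, so |H| is a multiple of lcm(2, 2) = 2 and divides |G| = 18.
Closing under the operation: H = {e, r^3, r^6, s, r^3s, r^6s}, so |H| = 6.

6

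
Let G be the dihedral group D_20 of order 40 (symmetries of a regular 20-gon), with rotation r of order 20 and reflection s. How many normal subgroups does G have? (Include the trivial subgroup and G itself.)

G has 48 subgroups. Checking conjugation-invariance by order — order 1: 1/1 normal; order 2: 1/21 normal; order 4: 1/11 normal; order 5: 1/1 normal; order 8: 0/5 normal; order 10: 1/5 normal; order 20: 3/3 normal; order 40: 1/1 normal.
Total normal subgroups: 9.

9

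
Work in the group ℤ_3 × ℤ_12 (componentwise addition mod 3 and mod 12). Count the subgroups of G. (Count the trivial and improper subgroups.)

18

|G| = 36, so by Lagrange every subgroup order divides 36. Divisors: 1, 2, 3, 4, 6, 9, 12, 18, 36.
Subgroups by order — order 1: 1; order 2: 1; order 3: 4; order 4: 1; order 6: 4; order 9: 1; order 12: 4; order 18: 1; order 36: 1.
Total: 1 + 1 + 4 + 1 + 4 + 1 + 4 + 1 + 1 = 18.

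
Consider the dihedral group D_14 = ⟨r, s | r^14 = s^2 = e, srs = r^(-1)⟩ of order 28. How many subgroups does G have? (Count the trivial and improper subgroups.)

28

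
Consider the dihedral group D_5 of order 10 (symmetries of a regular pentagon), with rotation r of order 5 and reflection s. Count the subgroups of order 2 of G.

5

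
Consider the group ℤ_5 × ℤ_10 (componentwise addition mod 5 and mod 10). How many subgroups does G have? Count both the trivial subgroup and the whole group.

16

|G| = 50, so by Lagrange every subgroup order divides 50. Divisors: 1, 2, 5, 10, 25, 50.
Subgroups by order — order 1: 1; order 2: 1; order 5: 6; order 10: 6; order 25: 1; order 50: 1.
Total: 1 + 1 + 6 + 6 + 1 + 1 = 16.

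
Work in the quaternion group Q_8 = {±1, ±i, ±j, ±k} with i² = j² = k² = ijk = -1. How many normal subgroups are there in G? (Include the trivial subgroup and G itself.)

G has 6 subgroups. Checking conjugation-invariance by order — order 1: 1/1 normal; order 2: 1/1 normal; order 4: 3/3 normal; order 8: 1/1 normal.
Total normal subgroups: 6.

6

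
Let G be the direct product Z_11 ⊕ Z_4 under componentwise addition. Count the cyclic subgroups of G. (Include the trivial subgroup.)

6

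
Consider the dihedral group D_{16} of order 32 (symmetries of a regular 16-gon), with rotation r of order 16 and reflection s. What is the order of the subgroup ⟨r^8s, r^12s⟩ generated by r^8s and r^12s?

|⟨r^8s⟩| = 2 and |⟨r^12s⟩| = 2, so |H| is a multiple of lcm(2, 2) = 2 and divides |G| = 32.
Closing under the operation: H = {e, r^4, r^8, r^12, s, r^4s, r^8s, r^12s}, so |H| = 8.

8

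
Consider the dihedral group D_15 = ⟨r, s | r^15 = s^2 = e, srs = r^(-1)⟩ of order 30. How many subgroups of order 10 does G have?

|G| = 30 and 10 | 30, so subgroups of order 10 are possible by Lagrange.
The subgroups of order 10 are: {e, r^3, r^6, r^9, r^12, rs, r^4s, r^7s, r^10s, r^13s}; {e, r^3, r^6, r^9, r^12, r^2s, r^5s, r^8s, r^11s, r^14s}; {e, r^3, r^6, r^9, r^12, s, r^3s, r^6s, r^9s, r^12s}.
So G has 3 subgroups of order 10.

3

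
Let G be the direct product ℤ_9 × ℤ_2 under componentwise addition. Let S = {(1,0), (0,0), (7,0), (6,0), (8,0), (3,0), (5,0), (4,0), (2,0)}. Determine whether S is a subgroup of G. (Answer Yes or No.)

Yes

|S| = 9 divides |G| = 18, consistent with Lagrange.
S contains the identity, every element's inverse is in S, and S is closed under +: it is a subgroup.
In fact S = ⟨(4,0)⟩.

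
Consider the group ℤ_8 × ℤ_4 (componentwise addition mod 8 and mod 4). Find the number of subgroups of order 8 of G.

|G| = 32 and 8 | 32, so subgroups of order 8 are possible by Lagrange.
The subgroups of order 8 are: {(0,0), (0,1), (0,2), (0,3), (4,0), (4,1), (4,2), (4,3)}; {(0,0), (0,2), (2,0), (2,2), (4,0), (4,2), (6,0), (6,2)}; {(0,0), (0,2), (2,1), (2,3), (4,0), (4,2), (6,1), (6,3)}; {(0,0), (1,0), (2,0), (3,0), (4,0), (5,0), (6,0), (7,0)}; … (7 in all).
So G has 7 subgroups of order 8.

7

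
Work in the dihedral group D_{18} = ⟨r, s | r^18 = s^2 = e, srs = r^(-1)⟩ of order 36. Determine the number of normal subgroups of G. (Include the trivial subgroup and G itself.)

9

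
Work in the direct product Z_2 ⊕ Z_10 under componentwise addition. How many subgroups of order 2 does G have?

3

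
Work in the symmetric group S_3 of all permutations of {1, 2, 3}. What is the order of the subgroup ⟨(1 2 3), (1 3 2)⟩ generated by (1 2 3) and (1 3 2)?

|⟨(1 2 3)⟩| = 3 and |⟨(1 3 2)⟩| = 3, so |H| is a multiple of lcm(3, 3) = 3 and divides |G| = 6.
Closing under the operation: H = {e, (1 2 3), (1 3 2)}, so |H| = 3.

3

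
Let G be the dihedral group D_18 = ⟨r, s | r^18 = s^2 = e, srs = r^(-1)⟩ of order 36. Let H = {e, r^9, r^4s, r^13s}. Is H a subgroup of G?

|H| = 4 divides |G| = 36, consistent with Lagrange.
H contains the identity, every element's inverse is in H, and H is closed under ·: it is a subgroup.

Yes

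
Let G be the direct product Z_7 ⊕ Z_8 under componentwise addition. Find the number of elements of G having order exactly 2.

1

An element (a,b) has order lcm(ord(a), ord(b)); count pairs with lcm equal to 2.
Enumerating gives 1 such elements.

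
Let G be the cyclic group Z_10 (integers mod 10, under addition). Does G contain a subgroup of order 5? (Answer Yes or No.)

Yes

5 | 10. A subgroup of order 5 is {0, 2, 4, 6, 8}.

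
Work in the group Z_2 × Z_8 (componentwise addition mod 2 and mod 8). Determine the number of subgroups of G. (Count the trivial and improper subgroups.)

11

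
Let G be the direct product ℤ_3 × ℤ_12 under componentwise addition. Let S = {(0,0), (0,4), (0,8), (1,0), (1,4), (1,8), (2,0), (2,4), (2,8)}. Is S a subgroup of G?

Yes

|S| = 9 divides |G| = 36, consistent with Lagrange.
S contains the identity, every element's inverse is in S, and S is closed under +: it is a subgroup.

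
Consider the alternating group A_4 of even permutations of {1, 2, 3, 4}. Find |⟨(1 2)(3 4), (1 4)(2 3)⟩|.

4

|⟨(1 2)(3 4)⟩| = 2 and |⟨(1 4)(2 3)⟩| = 2, so |H| is a multiple of lcm(2, 2) = 2 and divides |G| = 12.
Closing under the operation: H = {e, (1 2)(3 4), (1 3)(2 4), (1 4)(2 3)}, so |H| = 4.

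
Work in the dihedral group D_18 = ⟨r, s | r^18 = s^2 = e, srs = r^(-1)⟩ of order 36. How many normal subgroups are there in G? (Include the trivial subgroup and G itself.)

G has 45 subgroups. Checking conjugation-invariance by order — order 1: 1/1 normal; order 2: 1/19 normal; order 3: 1/1 normal; order 4: 0/9 normal; order 6: 1/7 normal; order 9: 1/1 normal; order 12: 0/3 normal; order 18: 3/3 normal; order 36: 1/1 normal.
Total normal subgroups: 9.

9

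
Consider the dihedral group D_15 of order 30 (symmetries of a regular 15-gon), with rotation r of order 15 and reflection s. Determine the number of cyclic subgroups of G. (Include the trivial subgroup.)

19

Group the elements of G by the cyclic subgroup they generate; each cyclic subgroup of order d accounts for φ(d) elements.
Cyclic subgroups by order — order 1: 1; order 2: 15; order 3: 1; order 5: 1; order 15: 1.
Total: 19.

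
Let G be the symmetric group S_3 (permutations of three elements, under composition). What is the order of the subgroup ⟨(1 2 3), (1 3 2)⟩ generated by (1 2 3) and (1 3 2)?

3

|⟨(1 2 3)⟩| = 3 and |⟨(1 3 2)⟩| = 3, so |H| is a multiple of lcm(3, 3) = 3 and divides |G| = 6.
Closing under the operation: H = {e, (1 2 3), (1 3 2)}, so |H| = 3.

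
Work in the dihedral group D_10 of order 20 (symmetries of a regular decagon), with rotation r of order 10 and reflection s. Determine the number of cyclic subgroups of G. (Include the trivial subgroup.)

14

Group the elements of G by the cyclic subgroup they generate; each cyclic subgroup of order d accounts for φ(d) elements.
Cyclic subgroups by order — order 1: 1; order 2: 11; order 5: 1; order 10: 1.
Total: 14.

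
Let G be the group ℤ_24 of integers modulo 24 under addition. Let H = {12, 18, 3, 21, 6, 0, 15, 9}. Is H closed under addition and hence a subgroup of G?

|H| = 8 divides |G| = 24, consistent with Lagrange.
H contains the identity, every element's inverse is in H, and H is closed under +: it is a subgroup.
In fact H = ⟨3⟩.

Yes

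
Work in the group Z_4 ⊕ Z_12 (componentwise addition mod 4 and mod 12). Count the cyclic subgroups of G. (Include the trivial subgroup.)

20

Each element a generates a cyclic subgroup ⟨a⟩; distinct elements may generate the same one (a cyclic group of order d has φ(d) generators).
Cyclic subgroups by order — order 1: 1; order 2: 3; order 3: 1; order 4: 6; order 6: 3; order 12: 6.
Total: 20.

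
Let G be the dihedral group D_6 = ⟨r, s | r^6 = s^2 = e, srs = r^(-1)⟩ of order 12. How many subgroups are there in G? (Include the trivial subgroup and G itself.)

16

|G| = 12, so by Lagrange every subgroup order divides 12. Divisors: 1, 2, 3, 4, 6, 12.
Subgroups by order — order 1: 1; order 2: 7; order 3: 1; order 4: 3; order 6: 3; order 12: 1.
Total: 1 + 7 + 1 + 3 + 3 + 1 = 16.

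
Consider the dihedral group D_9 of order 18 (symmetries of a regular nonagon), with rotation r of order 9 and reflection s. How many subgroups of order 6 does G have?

3

|G| = 18 and 6 | 18, so subgroups of order 6 are possible by Lagrange.
The subgroups of order 6 are: {e, r^3, r^6, r^2s, r^5s, r^8s}; {e, r^3, r^6, s, r^3s, r^6s}; {e, r^3, r^6, rs, r^4s, r^7s}.
So G has 3 subgroups of order 6.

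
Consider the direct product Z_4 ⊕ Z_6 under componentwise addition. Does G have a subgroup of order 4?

Yes

4 | 24. A subgroup of order 4 is {(0,0), (0,3), (2,0), (2,3)}.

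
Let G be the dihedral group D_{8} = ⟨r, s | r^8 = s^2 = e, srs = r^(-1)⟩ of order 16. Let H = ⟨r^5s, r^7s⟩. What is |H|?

8

|⟨r^5s⟩| = 2 and |⟨r^7s⟩| = 2, so |H| is a multiple of lcm(2, 2) = 2 and divides |G| = 16.
Closing under the operation: H = {e, r^2, r^4, r^6, rs, r^3s, r^5s, r^7s}, so |H| = 8.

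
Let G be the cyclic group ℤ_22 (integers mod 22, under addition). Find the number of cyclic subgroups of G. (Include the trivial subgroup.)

Each element a generates a cyclic subgroup ⟨a⟩; distinct elements may generate the same one (a cyclic group of order d has φ(d) generators).
Cyclic subgroups by order — order 1: 1; order 2: 1; order 11: 1; order 22: 1.
Total: 4.

4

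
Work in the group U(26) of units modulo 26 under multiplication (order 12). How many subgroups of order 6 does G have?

1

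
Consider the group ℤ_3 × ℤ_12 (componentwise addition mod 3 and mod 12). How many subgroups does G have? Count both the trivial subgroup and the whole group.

18

|G| = 36, so by Lagrange every subgroup order divides 36. Divisors: 1, 2, 3, 4, 6, 9, 12, 18, 36.
Subgroups by order — order 1: 1; order 2: 1; order 3: 4; order 4: 1; order 6: 4; order 9: 1; order 12: 4; order 18: 1; order 36: 1.
Total: 1 + 1 + 4 + 1 + 4 + 1 + 4 + 1 + 1 = 18.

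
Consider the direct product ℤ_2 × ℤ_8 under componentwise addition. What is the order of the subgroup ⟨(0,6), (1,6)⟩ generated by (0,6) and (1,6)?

8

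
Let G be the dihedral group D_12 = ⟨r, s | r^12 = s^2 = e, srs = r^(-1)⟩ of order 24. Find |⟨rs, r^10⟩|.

12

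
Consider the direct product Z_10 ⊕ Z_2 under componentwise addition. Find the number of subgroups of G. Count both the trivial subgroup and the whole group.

10

|G| = 20, so by Lagrange every subgroup order divides 20. Divisors: 1, 2, 4, 5, 10, 20.
Subgroups by order — order 1: 1; order 2: 3; order 4: 1; order 5: 1; order 10: 3; order 20: 1.
Total: 1 + 3 + 1 + 1 + 3 + 1 = 10.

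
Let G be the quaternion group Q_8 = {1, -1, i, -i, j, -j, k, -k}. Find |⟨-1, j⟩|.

4

|⟨-1⟩| = 2 and |⟨j⟩| = 4, so |H| is a multiple of lcm(2, 4) = 4 and divides |G| = 8.
Closing under the operation: H = {1, -1, j, -j}, so |H| = 4.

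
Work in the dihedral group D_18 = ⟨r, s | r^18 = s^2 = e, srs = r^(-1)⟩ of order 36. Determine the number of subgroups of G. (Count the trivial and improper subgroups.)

45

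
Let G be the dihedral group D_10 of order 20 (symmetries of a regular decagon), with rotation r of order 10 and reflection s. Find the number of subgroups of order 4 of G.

5

|G| = 20 and 4 | 20, so subgroups of order 4 are possible by Lagrange.
The subgroups of order 4 are: {e, r^5, r^2s, r^7s}; {e, r^5, r^3s, r^8s}; {e, r^5, r^4s, r^9s}; {e, r^5, s, r^5s}; … (5 in all).
So G has 5 subgroups of order 4.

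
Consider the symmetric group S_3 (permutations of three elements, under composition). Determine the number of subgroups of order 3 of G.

|G| = 6 and 3 | 6, so subgroups of order 3 are possible by Lagrange.
The subgroups of order 3 are: {e, (1 2 3), (1 3 2)}.
So G has 1 subgroup of order 3.

1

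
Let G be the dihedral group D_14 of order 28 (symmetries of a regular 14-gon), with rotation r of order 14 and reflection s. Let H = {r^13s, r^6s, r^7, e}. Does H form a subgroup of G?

Yes

|H| = 4 divides |G| = 28, consistent with Lagrange.
H contains the identity, every element's inverse is in H, and H is closed under ·: it is a subgroup.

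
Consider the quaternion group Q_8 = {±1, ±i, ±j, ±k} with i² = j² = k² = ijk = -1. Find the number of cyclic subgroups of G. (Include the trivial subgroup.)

Each element a generates a cyclic subgroup ⟨a⟩; distinct elements may generate the same one (a cyclic group of order d has φ(d) generators).
Cyclic subgroups by order — order 1: 1; order 2: 1; order 4: 3.
Total: 5.

5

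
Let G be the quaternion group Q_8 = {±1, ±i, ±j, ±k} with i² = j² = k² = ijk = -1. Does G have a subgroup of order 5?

No

5 does not divide |G| = 8, so by Lagrange no subgroup of order 5 exists.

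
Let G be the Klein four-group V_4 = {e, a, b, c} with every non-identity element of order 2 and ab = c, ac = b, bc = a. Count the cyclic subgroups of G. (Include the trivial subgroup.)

4

Each element a generates a cyclic subgroup ⟨a⟩; distinct elements may generate the same one (a cyclic group of order d has φ(d) generators).
Cyclic subgroups by order — order 1: 1; order 2: 3.
Total: 4.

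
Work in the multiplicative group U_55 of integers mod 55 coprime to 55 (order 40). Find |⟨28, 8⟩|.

20

|⟨28⟩| = 20 and |⟨8⟩| = 20, so |H| is a multiple of lcm(20, 20) = 20 and divides |G| = 40.
Closing under the operation: H = {1, 2, 4, 7, 8, 9, 13, 14, 16, 17, 18, 26, 28, 31, 32, 34, 36, 43, 49, 52}, so |H| = 20.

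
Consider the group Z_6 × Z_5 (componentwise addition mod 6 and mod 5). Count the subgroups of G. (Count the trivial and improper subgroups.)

|G| = 30, so by Lagrange every subgroup order divides 30. Divisors: 1, 2, 3, 5, 6, 10, 15, 30.
Subgroups by order — order 1: 1; order 2: 1; order 3: 1; order 5: 1; order 6: 1; order 10: 1; order 15: 1; order 30: 1.
Total: 1 + 1 + 1 + 1 + 1 + 1 + 1 + 1 = 8.

8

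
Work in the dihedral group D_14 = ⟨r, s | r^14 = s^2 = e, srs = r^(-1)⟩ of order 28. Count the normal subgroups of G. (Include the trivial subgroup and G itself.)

7

G has 28 subgroups. Checking conjugation-invariance by order — order 1: 1/1 normal; order 2: 1/15 normal; order 4: 0/7 normal; order 7: 1/1 normal; order 14: 3/3 normal; order 28: 1/1 normal.
Total normal subgroups: 7.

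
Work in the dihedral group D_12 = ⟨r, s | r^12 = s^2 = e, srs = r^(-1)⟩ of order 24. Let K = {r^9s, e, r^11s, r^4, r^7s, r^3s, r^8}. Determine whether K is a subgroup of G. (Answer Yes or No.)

No

|K| = 7 does not divide |G| = 24, so by Lagrange K is not a subgroup.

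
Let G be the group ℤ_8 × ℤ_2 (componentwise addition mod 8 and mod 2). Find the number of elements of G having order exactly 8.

8

An element (a,b) has order lcm(ord(a), ord(b)); count pairs with lcm equal to 8.
Enumerating gives 8 such elements.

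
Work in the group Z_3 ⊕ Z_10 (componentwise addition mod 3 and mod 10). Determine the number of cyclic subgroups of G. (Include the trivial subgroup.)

Each element a generates a cyclic subgroup ⟨a⟩; distinct elements may generate the same one (a cyclic group of order d has φ(d) generators).
Cyclic subgroups by order — order 1: 1; order 2: 1; order 3: 1; order 5: 1; order 6: 1; order 10: 1; order 15: 1; order 30: 1.
Total: 8.

8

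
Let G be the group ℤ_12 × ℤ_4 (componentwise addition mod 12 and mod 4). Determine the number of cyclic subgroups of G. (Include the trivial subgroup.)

Group the elements of G by the cyclic subgroup they generate; each cyclic subgroup of order d accounts for φ(d) elements.
Cyclic subgroups by order — order 1: 1; order 2: 3; order 3: 1; order 4: 6; order 6: 3; order 12: 6.
Total: 20.

20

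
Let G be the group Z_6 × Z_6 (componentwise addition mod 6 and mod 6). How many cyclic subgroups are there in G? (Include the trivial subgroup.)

20

Group the elements of G by the cyclic subgroup they generate; each cyclic subgroup of order d accounts for φ(d) elements.
Cyclic subgroups by order — order 1: 1; order 2: 3; order 3: 4; order 6: 12.
Total: 20.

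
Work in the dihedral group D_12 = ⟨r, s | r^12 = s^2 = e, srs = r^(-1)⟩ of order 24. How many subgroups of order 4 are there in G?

|G| = 24 and 4 | 24, so subgroups of order 4 are possible by Lagrange.
The subgroups of order 4 are: {e, r^6, r^4s, r^10s}; {e, r^6, r^5s, r^11s}; {e, r^6, r^2s, r^8s}; {e, r^3, r^6, r^9}; … (7 in all).
So G has 7 subgroups of order 4.

7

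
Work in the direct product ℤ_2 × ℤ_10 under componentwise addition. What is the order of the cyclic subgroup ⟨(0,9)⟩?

10

The order of (0,9) in Z_2 × Z_10 is lcm(ord(0) in Z_2, ord(9) in Z_10).
ord(0) = 1 and ord(9) = 10, so |⟨(0,9)⟩| = lcm(1, 10) = 10.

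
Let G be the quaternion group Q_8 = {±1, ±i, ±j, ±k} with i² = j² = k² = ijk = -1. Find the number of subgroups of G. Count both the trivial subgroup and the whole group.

6

|G| = 8, so by Lagrange every subgroup order divides 8. Divisors: 1, 2, 4, 8.
Subgroups by order — order 1: 1; order 2: 1; order 4: 3; order 8: 1.
Total: 1 + 1 + 3 + 1 = 6.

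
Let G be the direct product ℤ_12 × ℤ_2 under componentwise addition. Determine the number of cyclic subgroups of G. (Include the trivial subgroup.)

12

Each element a generates a cyclic subgroup ⟨a⟩; distinct elements may generate the same one (a cyclic group of order d has φ(d) generators).
Cyclic subgroups by order — order 1: 1; order 2: 3; order 3: 1; order 4: 2; order 6: 3; order 12: 2.
Total: 12.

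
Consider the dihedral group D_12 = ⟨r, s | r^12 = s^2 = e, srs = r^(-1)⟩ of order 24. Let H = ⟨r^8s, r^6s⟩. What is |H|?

12

|⟨r^8s⟩| = 2 and |⟨r^6s⟩| = 2, so |H| is a multiple of lcm(2, 2) = 2 and divides |G| = 24.
Closing under the operation: H = {e, r^2, r^4, r^6, r^8, r^10, s, r^2s, r^4s, r^6s, r^8s, r^10s}, so |H| = 12.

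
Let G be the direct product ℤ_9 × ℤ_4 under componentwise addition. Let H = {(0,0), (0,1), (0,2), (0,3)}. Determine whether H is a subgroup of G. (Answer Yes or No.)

|H| = 4 divides |G| = 36, consistent with Lagrange.
H contains the identity, every element's inverse is in H, and H is closed under +: it is a subgroup.
In fact H = ⟨(0,1)⟩.

Yes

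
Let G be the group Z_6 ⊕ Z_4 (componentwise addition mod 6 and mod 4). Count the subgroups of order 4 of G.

3

|G| = 24 and 4 | 24, so subgroups of order 4 are possible by Lagrange.
The subgroups of order 4 are: {(0,0), (0,1), (0,2), (0,3)}; {(0,0), (0,2), (3,0), (3,2)}; {(0,0), (0,2), (3,1), (3,3)}.
So G has 3 subgroups of order 4.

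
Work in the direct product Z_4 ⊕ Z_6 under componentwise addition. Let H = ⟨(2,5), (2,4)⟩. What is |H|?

12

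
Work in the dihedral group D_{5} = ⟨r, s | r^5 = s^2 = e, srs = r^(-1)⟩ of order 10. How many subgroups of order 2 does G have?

|G| = 10 and 2 | 10, so subgroups of order 2 are possible by Lagrange.
The subgroups of order 2 are: {e, r^2s}; {e, r^3s}; {e, r^4s}; {e, rs}; … (5 in all).
So G has 5 subgroups of order 2.

5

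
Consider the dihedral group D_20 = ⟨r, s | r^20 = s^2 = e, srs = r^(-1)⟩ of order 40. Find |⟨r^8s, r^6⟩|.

|⟨r^8s⟩| = 2 and |⟨r^6⟩| = 10, so |H| is a multiple of lcm(2, 10) = 10 and divides |G| = 40.
Closing under the operation: H = {e, r^2, r^4, r^6, r^8, r^10, r^12, r^14, r^16, r^18, s, r^2s, r^4s, r^6s, r^8s, r^10s, r^12s, r^14s, r^16s, r^18s}, so |H| = 20.

20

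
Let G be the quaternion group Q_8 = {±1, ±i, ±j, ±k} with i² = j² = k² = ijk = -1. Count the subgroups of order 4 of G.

3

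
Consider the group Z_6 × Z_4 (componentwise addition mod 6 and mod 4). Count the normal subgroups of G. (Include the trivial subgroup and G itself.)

16

G is abelian, so every subgroup is normal.
G has 16 subgroups in total, hence 16 normal subgroups.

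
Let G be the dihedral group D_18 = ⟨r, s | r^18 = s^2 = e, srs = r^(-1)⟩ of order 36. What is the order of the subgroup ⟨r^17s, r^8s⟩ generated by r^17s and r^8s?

|⟨r^17s⟩| = 2 and |⟨r^8s⟩| = 2, so |H| is a multiple of lcm(2, 2) = 2 and divides |G| = 36.
Closing under the operation: H = {e, r^9, r^8s, r^17s}, so |H| = 4.

4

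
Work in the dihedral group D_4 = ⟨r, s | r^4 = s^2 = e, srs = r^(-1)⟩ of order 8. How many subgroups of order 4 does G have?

3

|G| = 8 and 4 | 8, so subgroups of order 4 are possible by Lagrange.
The subgroups of order 4 are: {e, r, r^2, r^3}; {e, r^2, s, r^2s}; {e, r^2, rs, r^3s}.
So G has 3 subgroups of order 4.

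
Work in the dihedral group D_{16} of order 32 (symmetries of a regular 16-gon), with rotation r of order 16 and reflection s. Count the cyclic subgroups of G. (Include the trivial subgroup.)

21

Group the elements of G by the cyclic subgroup they generate; each cyclic subgroup of order d accounts for φ(d) elements.
Cyclic subgroups by order — order 1: 1; order 2: 17; order 4: 1; order 8: 1; order 16: 1.
Total: 21.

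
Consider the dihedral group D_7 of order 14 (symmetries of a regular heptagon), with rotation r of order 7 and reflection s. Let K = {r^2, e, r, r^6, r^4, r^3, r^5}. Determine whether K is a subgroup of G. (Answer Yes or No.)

Yes

|K| = 7 divides |G| = 14, consistent with Lagrange.
K contains the identity, every element's inverse is in K, and K is closed under ·: it is a subgroup.
In fact K = ⟨r^4⟩.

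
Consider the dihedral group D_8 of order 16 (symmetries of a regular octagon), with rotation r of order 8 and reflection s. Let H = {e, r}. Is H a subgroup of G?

No

r ∈ H but its inverse r^7 ∉ H, so H is not a subgroup.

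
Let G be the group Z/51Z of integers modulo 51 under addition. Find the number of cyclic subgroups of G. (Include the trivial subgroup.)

4

A cyclic subgroup of order d is generated by each of its φ(d) elements of order d, so the cyclic subgroups of order d number (#elements of order d)/φ(d).
Cyclic subgroups by order — order 1: 1; order 3: 1; order 17: 1; order 51: 1.
Total: 4.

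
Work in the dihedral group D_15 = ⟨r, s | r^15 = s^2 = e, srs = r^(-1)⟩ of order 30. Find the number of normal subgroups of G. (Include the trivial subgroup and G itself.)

G has 28 subgroups. Checking conjugation-invariance by order — order 1: 1/1 normal; order 2: 0/15 normal; order 3: 1/1 normal; order 5: 1/1 normal; order 6: 0/5 normal; order 10: 0/3 normal; order 15: 1/1 normal; order 30: 1/1 normal.
Total normal subgroups: 5.

5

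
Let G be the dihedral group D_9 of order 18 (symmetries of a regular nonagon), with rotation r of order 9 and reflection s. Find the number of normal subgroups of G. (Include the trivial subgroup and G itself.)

G has 16 subgroups. Checking conjugation-invariance by order — order 1: 1/1 normal; order 2: 0/9 normal; order 3: 1/1 normal; order 6: 0/3 normal; order 9: 1/1 normal; order 18: 1/1 normal.
Total normal subgroups: 4.

4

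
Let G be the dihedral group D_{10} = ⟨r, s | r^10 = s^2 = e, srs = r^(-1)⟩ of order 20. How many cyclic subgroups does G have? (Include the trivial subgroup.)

Each element a generates a cyclic subgroup ⟨a⟩; distinct elements may generate the same one (a cyclic group of order d has φ(d) generators).
Cyclic subgroups by order — order 1: 1; order 2: 11; order 5: 1; order 10: 1.
Total: 14.

14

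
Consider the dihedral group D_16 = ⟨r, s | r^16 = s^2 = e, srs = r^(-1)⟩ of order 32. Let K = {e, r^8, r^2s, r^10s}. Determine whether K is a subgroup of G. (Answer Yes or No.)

|K| = 4 divides |G| = 32, consistent with Lagrange.
K contains the identity, every element's inverse is in K, and K is closed under ·: it is a subgroup.

Yes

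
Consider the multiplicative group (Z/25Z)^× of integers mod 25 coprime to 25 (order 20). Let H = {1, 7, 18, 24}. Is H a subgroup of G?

|H| = 4 divides |G| = 20, consistent with Lagrange.
H contains the identity, every element's inverse is in H, and H is closed under ·: it is a subgroup.
In fact H = ⟨18⟩.

Yes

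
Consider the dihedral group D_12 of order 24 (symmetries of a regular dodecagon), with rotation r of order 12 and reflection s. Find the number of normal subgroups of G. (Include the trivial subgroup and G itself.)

G has 34 subgroups. Checking conjugation-invariance by order — order 1: 1/1 normal; order 2: 1/13 normal; order 3: 1/1 normal; order 4: 1/7 normal; order 6: 1/5 normal; order 8: 0/3 normal; order 12: 3/3 normal; order 24: 1/1 normal.
Total normal subgroups: 9.

9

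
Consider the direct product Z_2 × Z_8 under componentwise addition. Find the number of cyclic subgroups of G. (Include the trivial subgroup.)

Group the elements of G by the cyclic subgroup they generate; each cyclic subgroup of order d accounts for φ(d) elements.
Cyclic subgroups by order — order 1: 1; order 2: 3; order 4: 2; order 8: 2.
Total: 8.

8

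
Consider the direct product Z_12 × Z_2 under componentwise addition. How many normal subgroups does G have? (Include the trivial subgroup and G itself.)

G is abelian, so every subgroup is normal.
G has 16 subgroups in total, hence 16 normal subgroups.

16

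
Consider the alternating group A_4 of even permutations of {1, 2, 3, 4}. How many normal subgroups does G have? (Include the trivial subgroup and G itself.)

3

G has 10 subgroups. Checking conjugation-invariance by order — order 1: 1/1 normal; order 2: 0/3 normal; order 3: 0/4 normal; order 4: 1/1 normal; order 12: 1/1 normal.
Total normal subgroups: 3.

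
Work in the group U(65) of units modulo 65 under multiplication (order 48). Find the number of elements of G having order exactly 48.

0

No element of G has order 48 (even though 48 | 48).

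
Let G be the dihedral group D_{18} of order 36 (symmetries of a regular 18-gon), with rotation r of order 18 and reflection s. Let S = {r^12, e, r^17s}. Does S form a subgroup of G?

No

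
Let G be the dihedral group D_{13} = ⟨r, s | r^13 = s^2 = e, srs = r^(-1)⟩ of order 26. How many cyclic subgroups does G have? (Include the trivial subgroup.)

15

Group the elements of G by the cyclic subgroup they generate; each cyclic subgroup of order d accounts for φ(d) elements.
Cyclic subgroups by order — order 1: 1; order 2: 13; order 13: 1.
Total: 15.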